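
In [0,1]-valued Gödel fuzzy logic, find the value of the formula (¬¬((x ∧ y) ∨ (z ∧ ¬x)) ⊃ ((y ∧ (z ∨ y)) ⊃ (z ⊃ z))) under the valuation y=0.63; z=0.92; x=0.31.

1.00

(x ∧ y) = min(0.31, 0.63) = 0.31
¬x: Gödel ¬ of 0.31 = 0 (operand ≠ 0)
(z ∧ ¬x) = min(0.92, 0) = 0
((x ∧ y) ∨ (z ∧ ¬x)) = max(0.31, 0) = 0.31
¬((x ∧ y) ∨ (z ∧ ¬x)): Gödel ¬ of 0.31 = 0 (operand ≠ 0)
¬¬((x ∧ y) ∨ (z ∧ ¬x)): Gödel ¬ of 0 = 1 (operand is 0)
(z ∨ y) = max(0.92, 0.63) = 0.92
(y ∧ (z ∨ y)) = min(0.63, 0.92) = 0.63
(z ⊃ z): 0.92 ≤ 0.92, so result = 1
((y ∧ (z ∨ y)) ⊃ (z ⊃ z)): 0.63 ≤ 1, so result = 1
(¬¬((x ∧ y) ∨ (z ∧ ¬x)) ⊃ ((y ∧ (z ∨ y)) ⊃ (z ⊃ z))): 1 ≤ 1, so result = 1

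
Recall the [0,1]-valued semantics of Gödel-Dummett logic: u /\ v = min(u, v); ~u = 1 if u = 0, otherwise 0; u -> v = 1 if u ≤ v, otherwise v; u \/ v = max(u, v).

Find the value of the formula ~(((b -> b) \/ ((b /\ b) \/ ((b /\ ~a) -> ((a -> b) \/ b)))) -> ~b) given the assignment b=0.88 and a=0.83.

1.00

(b -> b): 0.88 ≤ 0.88, so result = 1
(b /\ b) = min(0.88, 0.88) = 0.88
~a: Gödel ¬ of 0.83 = 0 (operand ≠ 0)
(b /\ ~a) = min(0.88, 0) = 0
(a -> b): 0.83 ≤ 0.88, so result = 1
((a -> b) \/ b) = max(1, 0.88) = 1
((b /\ ~a) -> ((a -> b) \/ b)): 0 ≤ 1, so result = 1
((b /\ b) \/ ((b /\ ~a) -> ((a -> b) \/ b))) = max(0.88, 1) = 1
((b -> b) \/ ((b /\ b) \/ ((b /\ ~a) -> ((a -> b) \/ b)))) = max(1, 1) = 1
~b: Gödel ¬ of 0.88 = 0 (operand ≠ 0)
(((b -> b) \/ ((b /\ b) \/ ((b /\ ~a) -> ((a -> b) \/ b)))) -> ~b): 1 > 0, so result = 0
~(((b -> b) \/ ((b /\ b) \/ ((b /\ ~a) -> ((a -> b) \/ b)))) -> ~b): Gödel ¬ of 0 = 1 (operand is 0)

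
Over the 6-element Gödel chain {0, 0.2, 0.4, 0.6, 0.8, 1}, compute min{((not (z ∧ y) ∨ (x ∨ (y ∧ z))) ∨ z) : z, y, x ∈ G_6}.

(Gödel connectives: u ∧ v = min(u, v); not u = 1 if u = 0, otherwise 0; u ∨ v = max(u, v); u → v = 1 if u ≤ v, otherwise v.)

The minimum is attained at z = 0.2, y = 0.2, x = 0:
  (z ∧ y) = min(0.2, 0.2) = 0.2
  not (z ∧ y): Gödel ¬ of 0.2 = 0 (operand ≠ 0)
  (y ∧ z) = min(0.2, 0.2) = 0.2
  (x ∨ (y ∧ z)) = max(0, 0.2) = 0.2
  (not (z ∧ y) ∨ (x ∨ (y ∧ z))) = max(0, 0.2) = 0.2
  ((not (z ∧ y) ∨ (x ∨ (y ∧ z))) ∨ z) = max(0.2, 0.2) = 0.2
Checking all 216 assignments confirms none give a value below 0.20.

0.20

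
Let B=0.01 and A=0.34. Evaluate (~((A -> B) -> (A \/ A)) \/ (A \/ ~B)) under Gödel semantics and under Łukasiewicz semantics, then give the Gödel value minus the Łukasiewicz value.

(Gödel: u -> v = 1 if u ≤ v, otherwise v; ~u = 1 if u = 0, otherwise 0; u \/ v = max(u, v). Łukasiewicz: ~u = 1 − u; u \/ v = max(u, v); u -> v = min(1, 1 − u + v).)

-0.65

Gödel evaluation:
  (A -> B): 0.34 > 0.01, so result = 0.01
  (A \/ A) = max(0.34, 0.34) = 0.34
  ((A -> B) -> (A \/ A)): 0.01 ≤ 0.34, so result = 1
  ~((A -> B) -> (A \/ A)): Gödel ¬ of 1 = 0 (operand ≠ 0)
  ~B: Gödel ¬ of 0.01 = 0 (operand ≠ 0)
  (A \/ ~B) = max(0.34, 0) = 0.34
  (~((A -> B) -> (A \/ A)) \/ (A \/ ~B)) = max(0, 0.34) = 0.34
  Gödel value = 0.34
Łukasiewicz evaluation:
  (A -> B): min(1, 1 − 0.34 + 0.01) = 0.67
  (A \/ A) = max(0.34, 0.34) = 0.34
  ((A -> B) -> (A \/ A)): min(1, 1 − 0.67 + 0.34) = 0.67
  ~((A -> B) -> (A \/ A)): Łukasiewicz ¬ gives 1 − 0.67 = 0.33
  ~B: Łukasiewicz ¬ gives 1 − 0.01 = 0.99
  (A \/ ~B) = max(0.34, 0.99) = 0.99
  (~((A -> B) -> (A \/ A)) \/ (A \/ ~B)) = max(0.33, 0.99) = 0.99
  Łukasiewicz value = 0.99
Difference: 0.34 − 0.99 = -0.65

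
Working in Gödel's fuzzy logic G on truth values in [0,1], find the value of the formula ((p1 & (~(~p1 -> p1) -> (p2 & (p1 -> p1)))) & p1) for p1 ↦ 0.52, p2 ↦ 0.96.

0.52

~p1: Gödel ¬ of 0.52 = 0 (operand ≠ 0)
(~p1 -> p1): 0 ≤ 0.52, so result = 1
~(~p1 -> p1): Gödel ¬ of 1 = 0 (operand ≠ 0)
(p1 -> p1): 0.52 ≤ 0.52, so result = 1
(p2 & (p1 -> p1)) = min(0.96, 1) = 0.96
(~(~p1 -> p1) -> (p2 & (p1 -> p1))): 0 ≤ 0.96, so result = 1
(p1 & (~(~p1 -> p1) -> (p2 & (p1 -> p1)))) = min(0.52, 1) = 0.52
((p1 & (~(~p1 -> p1) -> (p2 & (p1 -> p1)))) & p1) = min(0.52, 0.52) = 0.52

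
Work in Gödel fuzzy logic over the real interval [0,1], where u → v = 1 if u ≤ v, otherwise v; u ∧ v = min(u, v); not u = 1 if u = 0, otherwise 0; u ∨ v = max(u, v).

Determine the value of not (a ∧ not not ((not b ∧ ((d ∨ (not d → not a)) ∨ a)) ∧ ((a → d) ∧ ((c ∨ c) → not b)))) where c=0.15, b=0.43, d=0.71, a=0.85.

not b: Gödel ¬ of 0.43 = 0 (operand ≠ 0)
not d: Gödel ¬ of 0.71 = 0 (operand ≠ 0)
not a: Gödel ¬ of 0.85 = 0 (operand ≠ 0)
(not d → not a): 0 ≤ 0, so result = 1
(d ∨ (not d → not a)) = max(0.71, 1) = 1
((d ∨ (not d → not a)) ∨ a) = max(1, 0.85) = 1
(not b ∧ ((d ∨ (not d → not a)) ∨ a)) = min(0, 1) = 0
(a → d): 0.85 > 0.71, so result = 0.71
(c ∨ c) = max(0.15, 0.15) = 0.15
not b: Gödel ¬ of 0.43 = 0 (operand ≠ 0)
((c ∨ c) → not b): 0.15 > 0, so result = 0
((a → d) ∧ ((c ∨ c) → not b)) = min(0.71, 0) = 0
((not b ∧ ((d ∨ (not d → not a)) ∨ a)) ∧ ((a → d) ∧ ((c ∨ c) → not b))) = min(0, 0) = 0
not ((not b ∧ ((d ∨ (not d → not a)) ∨ a)) ∧ ((a → d) ∧ ((c ∨ c) → not b))): Gödel ¬ of 0 = 1 (operand is 0)
not not ((not b ∧ ((d ∨ (not d → not a)) ∨ a)) ∧ ((a → d) ∧ ((c ∨ c) → not b))): Gödel ¬ of 1 = 0 (operand ≠ 0)
(a ∧ not not ((not b ∧ ((d ∨ (not d → not a)) ∨ a)) ∧ ((a → d) ∧ ((c ∨ c) → not b)))) = min(0.85, 0) = 0
not (a ∧ not not ((not b ∧ ((d ∨ (not d → not a)) ∨ a)) ∧ ((a → d) ∧ ((c ∨ c) → not b)))): Gödel ¬ of 0 = 1 (operand is 0)

1.00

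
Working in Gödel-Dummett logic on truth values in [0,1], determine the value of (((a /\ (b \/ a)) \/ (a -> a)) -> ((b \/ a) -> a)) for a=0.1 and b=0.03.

1.00

(b \/ a) = max(0.03, 0.1) = 0.1
(a /\ (b \/ a)) = min(0.1, 0.1) = 0.1
(a -> a): 0.1 ≤ 0.1, so result = 1
((a /\ (b \/ a)) \/ (a -> a)) = max(0.1, 1) = 1
(b \/ a) = max(0.03, 0.1) = 0.1
((b \/ a) -> a): 0.1 ≤ 0.1, so result = 1
(((a /\ (b \/ a)) \/ (a -> a)) -> ((b \/ a) -> a)): 1 ≤ 1, so result = 1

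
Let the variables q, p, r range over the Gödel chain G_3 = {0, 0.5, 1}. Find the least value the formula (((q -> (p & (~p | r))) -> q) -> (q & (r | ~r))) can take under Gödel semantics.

0.50

The minimum is attained at q = 0.5, p = 0, r = 0:
  ~p: Gödel ¬ of 0 = 1 (operand is 0)
  (~p | r) = max(1, 0) = 1
  (p & (~p | r)) = min(0, 1) = 0
  (q -> (p & (~p | r))): 0.5 > 0, so result = 0
  ((q -> (p & (~p | r))) -> q): 0 ≤ 0.5, so result = 1
  ~r: Gödel ¬ of 0 = 1 (operand is 0)
  (r | ~r) = max(0, 1) = 1
  (q & (r | ~r)) = min(0.5, 1) = 0.5
  (((q -> (p & (~p | r))) -> q) -> (q & (r | ~r))): 1 > 0.5, so result = 0.5
Checking all 27 assignments confirms none give a value below 0.50.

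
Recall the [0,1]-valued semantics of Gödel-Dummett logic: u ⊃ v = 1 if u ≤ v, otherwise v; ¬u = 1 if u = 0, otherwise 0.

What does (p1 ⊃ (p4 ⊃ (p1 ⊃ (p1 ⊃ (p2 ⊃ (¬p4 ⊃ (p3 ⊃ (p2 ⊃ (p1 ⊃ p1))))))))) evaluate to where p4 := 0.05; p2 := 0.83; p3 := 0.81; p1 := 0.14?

¬p4: Gödel ¬ of 0.05 = 0 (operand ≠ 0)
(p1 ⊃ p1): 0.14 ≤ 0.14, so result = 1
(p2 ⊃ (p1 ⊃ p1)): 0.83 ≤ 1, so result = 1
(p3 ⊃ (p2 ⊃ (p1 ⊃ p1))): 0.81 ≤ 1, so result = 1
(¬p4 ⊃ (p3 ⊃ (p2 ⊃ (p1 ⊃ p1)))): 0 ≤ 1, so result = 1
(p2 ⊃ (¬p4 ⊃ (p3 ⊃ (p2 ⊃ (p1 ⊃ p1))))): 0.83 ≤ 1, so result = 1
(p1 ⊃ (p2 ⊃ (¬p4 ⊃ (p3 ⊃ (p2 ⊃ (p1 ⊃ p1)))))): 0.14 ≤ 1, so result = 1
(p1 ⊃ (p1 ⊃ (p2 ⊃ (¬p4 ⊃ (p3 ⊃ (p2 ⊃ (p1 ⊃ p1))))))): 0.14 ≤ 1, so result = 1
(p4 ⊃ (p1 ⊃ (p1 ⊃ (p2 ⊃ (¬p4 ⊃ (p3 ⊃ (p2 ⊃ (p1 ⊃ p1)))))))): 0.05 ≤ 1, so result = 1
(p1 ⊃ (p4 ⊃ (p1 ⊃ (p1 ⊃ (p2 ⊃ (¬p4 ⊃ (p3 ⊃ (p2 ⊃ (p1 ⊃ p1))))))))): 0.14 ≤ 1, so result = 1

1.00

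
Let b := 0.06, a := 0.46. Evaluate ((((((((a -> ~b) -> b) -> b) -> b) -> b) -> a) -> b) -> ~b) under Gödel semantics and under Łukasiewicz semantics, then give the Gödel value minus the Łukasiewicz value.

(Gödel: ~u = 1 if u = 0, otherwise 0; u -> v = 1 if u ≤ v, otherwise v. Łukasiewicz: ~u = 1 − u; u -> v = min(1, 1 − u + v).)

-1.00

Gödel evaluation:
  ~b: Gödel ¬ of 0.06 = 0 (operand ≠ 0)
  (a -> ~b): 0.46 > 0, so result = 0
  ((a -> ~b) -> b): 0 ≤ 0.06, so result = 1
  (((a -> ~b) -> b) -> b): 1 > 0.06, so result = 0.06
  ((((a -> ~b) -> b) -> b) -> b): 0.06 ≤ 0.06, so result = 1
  (((((a -> ~b) -> b) -> b) -> b) -> b): 1 > 0.06, so result = 0.06
  ((((((a -> ~b) -> b) -> b) -> b) -> b) -> a): 0.06 ≤ 0.46, so result = 1
  (((((((a -> ~b) -> b) -> b) -> b) -> b) -> a) -> b): 1 > 0.06, so result = 0.06
  ~b: Gödel ¬ of 0.06 = 0 (operand ≠ 0)
  ((((((((a -> ~b) -> b) -> b) -> b) -> b) -> a) -> b) -> ~b): 0.06 > 0, so result = 0
  Gödel value = 0
Łukasiewicz evaluation:
  ~b: Łukasiewicz ¬ gives 1 − 0.06 = 0.94
  (a -> ~b): min(1, 1 − 0.46 + 0.94) = 1
  ((a -> ~b) -> b): min(1, 1 − 1 + 0.06) = 0.06
  (((a -> ~b) -> b) -> b): min(1, 1 − 0.06 + 0.06) = 1
  ((((a -> ~b) -> b) -> b) -> b): min(1, 1 − 1 + 0.06) = 0.06
  (((((a -> ~b) -> b) -> b) -> b) -> b): min(1, 1 − 0.06 + 0.06) = 1
  ((((((a -> ~b) -> b) -> b) -> b) -> b) -> a): min(1, 1 − 1 + 0.46) = 0.46
  (((((((a -> ~b) -> b) -> b) -> b) -> b) -> a) -> b): min(1, 1 − 0.46 + 0.06) = 0.6
  ~b: Łukasiewicz ¬ gives 1 − 0.06 = 0.94
  ((((((((a -> ~b) -> b) -> b) -> b) -> b) -> a) -> b) -> ~b): min(1, 1 − 0.6 + 0.94) = 1
  Łukasiewicz value = 1
Difference: 0 − 1 = -1.00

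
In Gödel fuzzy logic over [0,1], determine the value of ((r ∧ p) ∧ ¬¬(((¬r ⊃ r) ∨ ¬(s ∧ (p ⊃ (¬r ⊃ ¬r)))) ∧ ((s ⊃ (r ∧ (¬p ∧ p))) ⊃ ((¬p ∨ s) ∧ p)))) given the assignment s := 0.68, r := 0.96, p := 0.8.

0.80

(r ∧ p) = min(0.96, 0.8) = 0.8
¬r: Gödel ¬ of 0.96 = 0 (operand ≠ 0)
(¬r ⊃ r): 0 ≤ 0.96, so result = 1
¬r: Gödel ¬ of 0.96 = 0 (operand ≠ 0)
¬r: Gödel ¬ of 0.96 = 0 (operand ≠ 0)
(¬r ⊃ ¬r): 0 ≤ 0, so result = 1
(p ⊃ (¬r ⊃ ¬r)): 0.8 ≤ 1, so result = 1
(s ∧ (p ⊃ (¬r ⊃ ¬r))) = min(0.68, 1) = 0.68
¬(s ∧ (p ⊃ (¬r ⊃ ¬r))): Gödel ¬ of 0.68 = 0 (operand ≠ 0)
((¬r ⊃ r) ∨ ¬(s ∧ (p ⊃ (¬r ⊃ ¬r)))) = max(1, 0) = 1
¬p: Gödel ¬ of 0.8 = 0 (operand ≠ 0)
(¬p ∧ p) = min(0, 0.8) = 0
(r ∧ (¬p ∧ p)) = min(0.96, 0) = 0
(s ⊃ (r ∧ (¬p ∧ p))): 0.68 > 0, so result = 0
¬p: Gödel ¬ of 0.8 = 0 (operand ≠ 0)
(¬p ∨ s) = max(0, 0.68) = 0.68
((¬p ∨ s) ∧ p) = min(0.68, 0.8) = 0.68
((s ⊃ (r ∧ (¬p ∧ p))) ⊃ ((¬p ∨ s) ∧ p)): 0 ≤ 0.68, so result = 1
(((¬r ⊃ r) ∨ ¬(s ∧ (p ⊃ (¬r ⊃ ¬r)))) ∧ ((s ⊃ (r ∧ (¬p ∧ p))) ⊃ ((¬p ∨ s) ∧ p))) = min(1, 1) = 1
¬(((¬r ⊃ r) ∨ ¬(s ∧ (p ⊃ (¬r ⊃ ¬r)))) ∧ ((s ⊃ (r ∧ (¬p ∧ p))) ⊃ ((¬p ∨ s) ∧ p))): Gödel ¬ of 1 = 0 (operand ≠ 0)
¬¬(((¬r ⊃ r) ∨ ¬(s ∧ (p ⊃ (¬r ⊃ ¬r)))) ∧ ((s ⊃ (r ∧ (¬p ∧ p))) ⊃ ((¬p ∨ s) ∧ p))): Gödel ¬ of 0 = 1 (operand is 0)
((r ∧ p) ∧ ¬¬(((¬r ⊃ r) ∨ ¬(s ∧ (p ⊃ (¬r ⊃ ¬r)))) ∧ ((s ⊃ (r ∧ (¬p ∧ p))) ⊃ ((¬p ∨ s) ∧ p)))) = min(0.8, 1) = 0.8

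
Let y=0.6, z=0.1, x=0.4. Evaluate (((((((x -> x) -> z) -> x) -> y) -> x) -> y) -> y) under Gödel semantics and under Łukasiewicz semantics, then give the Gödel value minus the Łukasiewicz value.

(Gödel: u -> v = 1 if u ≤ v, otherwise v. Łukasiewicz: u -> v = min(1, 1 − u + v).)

-0.20

Gödel evaluation:
  (x -> x): 0.4 ≤ 0.4, so result = 1
  ((x -> x) -> z): 1 > 0.1, so result = 0.1
  (((x -> x) -> z) -> x): 0.1 ≤ 0.4, so result = 1
  ((((x -> x) -> z) -> x) -> y): 1 > 0.6, so result = 0.6
  (((((x -> x) -> z) -> x) -> y) -> x): 0.6 > 0.4, so result = 0.4
  ((((((x -> x) -> z) -> x) -> y) -> x) -> y): 0.4 ≤ 0.6, so result = 1
  (((((((x -> x) -> z) -> x) -> y) -> x) -> y) -> y): 1 > 0.6, so result = 0.6
  Gödel value = 0.6
Łukasiewicz evaluation:
  (x -> x): min(1, 1 − 0.4 + 0.4) = 1
  ((x -> x) -> z): min(1, 1 − 1 + 0.1) = 0.1
  (((x -> x) -> z) -> x): min(1, 1 − 0.1 + 0.4) = 1
  ((((x -> x) -> z) -> x) -> y): min(1, 1 − 1 + 0.6) = 0.6
  (((((x -> x) -> z) -> x) -> y) -> x): min(1, 1 − 0.6 + 0.4) = 0.8
  ((((((x -> x) -> z) -> x) -> y) -> x) -> y): min(1, 1 − 0.8 + 0.6) = 0.8
  (((((((x -> x) -> z) -> x) -> y) -> x) -> y) -> y): min(1, 1 − 0.8 + 0.6) = 0.8
  Łukasiewicz value = 0.8
Difference: 0.6 − 0.8 = -0.20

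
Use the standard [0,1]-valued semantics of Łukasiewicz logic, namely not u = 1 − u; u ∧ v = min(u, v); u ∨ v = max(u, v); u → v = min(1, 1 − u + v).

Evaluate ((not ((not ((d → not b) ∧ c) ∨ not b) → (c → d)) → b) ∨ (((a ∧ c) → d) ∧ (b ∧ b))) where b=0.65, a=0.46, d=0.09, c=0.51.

1.00

not b: Łukasiewicz ¬ gives 1 − 0.65 = 0.35
(d → not b): min(1, 1 − 0.09 + 0.35) = 1
((d → not b) ∧ c) = min(1, 0.51) = 0.51
not ((d → not b) ∧ c): Łukasiewicz ¬ gives 1 − 0.51 = 0.49
not b: Łukasiewicz ¬ gives 1 − 0.65 = 0.35
(not ((d → not b) ∧ c) ∨ not b) = max(0.49, 0.35) = 0.49
(c → d): min(1, 1 − 0.51 + 0.09) = 0.58
((not ((d → not b) ∧ c) ∨ not b) → (c → d)): min(1, 1 − 0.49 + 0.58) = 1
not ((not ((d → not b) ∧ c) ∨ not b) → (c → d)): Łukasiewicz ¬ gives 1 − 1 = 0
(not ((not ((d → not b) ∧ c) ∨ not b) → (c → d)) → b): min(1, 1 − 0 + 0.65) = 1
(a ∧ c) = min(0.46, 0.51) = 0.46
((a ∧ c) → d): min(1, 1 − 0.46 + 0.09) = 0.63
(b ∧ b) = min(0.65, 0.65) = 0.65
(((a ∧ c) → d) ∧ (b ∧ b)) = min(0.63, 0.65) = 0.63
((not ((not ((d → not b) ∧ c) ∨ not b) → (c → d)) → b) ∨ (((a ∧ c) → d) ∧ (b ∧ b))) = max(1, 0.63) = 1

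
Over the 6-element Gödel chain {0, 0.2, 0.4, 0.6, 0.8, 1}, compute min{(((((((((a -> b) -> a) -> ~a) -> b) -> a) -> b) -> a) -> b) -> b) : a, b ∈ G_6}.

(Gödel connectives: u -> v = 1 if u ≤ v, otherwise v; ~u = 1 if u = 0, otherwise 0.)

0.20

The minimum is attained at a = 0, b = 0.2:
  (a -> b): 0 ≤ 0.2, so result = 1
  ((a -> b) -> a): 1 > 0, so result = 0
  ~a: Gödel ¬ of 0 = 1 (operand is 0)
  (((a -> b) -> a) -> ~a): 0 ≤ 1, so result = 1
  ((((a -> b) -> a) -> ~a) -> b): 1 > 0.2, so result = 0.2
  (((((a -> b) -> a) -> ~a) -> b) -> a): 0.2 > 0, so result = 0
  ((((((a -> b) -> a) -> ~a) -> b) -> a) -> b): 0 ≤ 0.2, so result = 1
  (((((((a -> b) -> a) -> ~a) -> b) -> a) -> b) -> a): 1 > 0, so result = 0
  ((((((((a -> b) -> a) -> ~a) -> b) -> a) -> b) -> a) -> b): 0 ≤ 0.2, so result = 1
  (((((((((a -> b) -> a) -> ~a) -> b) -> a) -> b) -> a) -> b) -> b): 1 > 0.2, so result = 0.2
Checking all 36 assignments confirms none give a value below 0.20.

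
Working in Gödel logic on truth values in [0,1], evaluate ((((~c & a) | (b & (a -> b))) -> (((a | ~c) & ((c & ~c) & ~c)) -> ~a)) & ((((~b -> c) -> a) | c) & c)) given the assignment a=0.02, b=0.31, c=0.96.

0.96

~c: Gödel ¬ of 0.96 = 0 (operand ≠ 0)
(~c & a) = min(0, 0.02) = 0
(a -> b): 0.02 ≤ 0.31, so result = 1
(b & (a -> b)) = min(0.31, 1) = 0.31
((~c & a) | (b & (a -> b))) = max(0, 0.31) = 0.31
~c: Gödel ¬ of 0.96 = 0 (operand ≠ 0)
(a | ~c) = max(0.02, 0) = 0.02
~c: Gödel ¬ of 0.96 = 0 (operand ≠ 0)
(c & ~c) = min(0.96, 0) = 0
~c: Gödel ¬ of 0.96 = 0 (operand ≠ 0)
((c & ~c) & ~c) = min(0, 0) = 0
((a | ~c) & ((c & ~c) & ~c)) = min(0.02, 0) = 0
~a: Gödel ¬ of 0.02 = 0 (operand ≠ 0)
(((a | ~c) & ((c & ~c) & ~c)) -> ~a): 0 ≤ 0, so result = 1
(((~c & a) | (b & (a -> b))) -> (((a | ~c) & ((c & ~c) & ~c)) -> ~a)): 0.31 ≤ 1, so result = 1
~b: Gödel ¬ of 0.31 = 0 (operand ≠ 0)
(~b -> c): 0 ≤ 0.96, so result = 1
((~b -> c) -> a): 1 > 0.02, so result = 0.02
(((~b -> c) -> a) | c) = max(0.02, 0.96) = 0.96
((((~b -> c) -> a) | c) & c) = min(0.96, 0.96) = 0.96
((((~c & a) | (b & (a -> b))) -> (((a | ~c) & ((c & ~c) & ~c)) -> ~a)) & ((((~b -> c) -> a) | c) & c)) = min(1, 0.96) = 0.96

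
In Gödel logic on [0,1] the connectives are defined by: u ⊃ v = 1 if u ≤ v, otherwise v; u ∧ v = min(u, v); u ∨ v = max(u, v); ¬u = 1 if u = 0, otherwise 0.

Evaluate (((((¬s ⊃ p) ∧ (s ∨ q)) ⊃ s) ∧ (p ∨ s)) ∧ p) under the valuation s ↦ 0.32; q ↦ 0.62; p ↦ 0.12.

¬s: Gödel ¬ of 0.32 = 0 (operand ≠ 0)
(¬s ⊃ p): 0 ≤ 0.12, so result = 1
(s ∨ q) = max(0.32, 0.62) = 0.62
((¬s ⊃ p) ∧ (s ∨ q)) = min(1, 0.62) = 0.62
(((¬s ⊃ p) ∧ (s ∨ q)) ⊃ s): 0.62 > 0.32, so result = 0.32
(p ∨ s) = max(0.12, 0.32) = 0.32
((((¬s ⊃ p) ∧ (s ∨ q)) ⊃ s) ∧ (p ∨ s)) = min(0.32, 0.32) = 0.32
(((((¬s ⊃ p) ∧ (s ∨ q)) ⊃ s) ∧ (p ∨ s)) ∧ p) = min(0.32, 0.12) = 0.12

0.12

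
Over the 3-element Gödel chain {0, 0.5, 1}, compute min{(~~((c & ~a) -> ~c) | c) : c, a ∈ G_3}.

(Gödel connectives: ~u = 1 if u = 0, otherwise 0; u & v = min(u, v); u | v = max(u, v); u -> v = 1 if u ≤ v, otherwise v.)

The minimum is attained at c = 0.5, a = 0:
  ~a: Gödel ¬ of 0 = 1 (operand is 0)
  (c & ~a) = min(0.5, 1) = 0.5
  ~c: Gödel ¬ of 0.5 = 0 (operand ≠ 0)
  ((c & ~a) -> ~c): 0.5 > 0, so result = 0
  ~((c & ~a) -> ~c): Gödel ¬ of 0 = 1 (operand is 0)
  ~~((c & ~a) -> ~c): Gödel ¬ of 1 = 0 (operand ≠ 0)
  (~~((c & ~a) -> ~c) | c) = max(0, 0.5) = 0.5
Checking all 9 assignments confirms none give a value below 0.50.

0.50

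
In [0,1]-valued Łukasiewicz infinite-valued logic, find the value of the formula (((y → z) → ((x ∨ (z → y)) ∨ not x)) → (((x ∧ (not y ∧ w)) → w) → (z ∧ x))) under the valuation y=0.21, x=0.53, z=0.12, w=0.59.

0.12

(y → z): min(1, 1 − 0.21 + 0.12) = 0.91
(z → y): min(1, 1 − 0.12 + 0.21) = 1
(x ∨ (z → y)) = max(0.53, 1) = 1
not x: Łukasiewicz ¬ gives 1 − 0.53 = 0.47
((x ∨ (z → y)) ∨ not x) = max(1, 0.47) = 1
((y → z) → ((x ∨ (z → y)) ∨ not x)): min(1, 1 − 0.91 + 1) = 1
not y: Łukasiewicz ¬ gives 1 − 0.21 = 0.79
(not y ∧ w) = min(0.79, 0.59) = 0.59
(x ∧ (not y ∧ w)) = min(0.53, 0.59) = 0.53
((x ∧ (not y ∧ w)) → w): min(1, 1 − 0.53 + 0.59) = 1
(z ∧ x) = min(0.12, 0.53) = 0.12
(((x ∧ (not y ∧ w)) → w) → (z ∧ x)): min(1, 1 − 1 + 0.12) = 0.12
(((y → z) → ((x ∨ (z → y)) ∨ not x)) → (((x ∧ (not y ∧ w)) → w) → (z ∧ x))): min(1, 1 − 1 + 0.12) = 0.12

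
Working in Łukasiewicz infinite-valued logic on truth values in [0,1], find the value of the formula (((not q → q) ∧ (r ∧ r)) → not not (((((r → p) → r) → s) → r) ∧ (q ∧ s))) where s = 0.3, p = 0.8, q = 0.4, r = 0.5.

not q: Łukasiewicz ¬ gives 1 − 0.4 = 0.6
(not q → q): min(1, 1 − 0.6 + 0.4) = 0.8
(r ∧ r) = min(0.5, 0.5) = 0.5
((not q → q) ∧ (r ∧ r)) = min(0.8, 0.5) = 0.5
(r → p): min(1, 1 − 0.5 + 0.8) = 1
((r → p) → r): min(1, 1 − 1 + 0.5) = 0.5
(((r → p) → r) → s): min(1, 1 − 0.5 + 0.3) = 0.8
((((r → p) → r) → s) → r): min(1, 1 − 0.8 + 0.5) = 0.7
(q ∧ s) = min(0.4, 0.3) = 0.3
(((((r → p) → r) → s) → r) ∧ (q ∧ s)) = min(0.7, 0.3) = 0.3
not (((((r → p) → r) → s) → r) ∧ (q ∧ s)): Łukasiewicz ¬ gives 1 − 0.3 = 0.7
not not (((((r → p) → r) → s) → r) ∧ (q ∧ s)): Łukasiewicz ¬ gives 1 − 0.7 = 0.3
(((not q → q) ∧ (r ∧ r)) → not not (((((r → p) → r) → s) → r) ∧ (q ∧ s))): min(1, 1 − 0.5 + 0.3) = 0.8

0.80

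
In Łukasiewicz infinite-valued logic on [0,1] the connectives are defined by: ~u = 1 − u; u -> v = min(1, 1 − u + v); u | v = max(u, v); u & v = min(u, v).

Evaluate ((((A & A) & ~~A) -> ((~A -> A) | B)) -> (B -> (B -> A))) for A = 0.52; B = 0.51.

(A & A) = min(0.52, 0.52) = 0.52
~A: Łukasiewicz ¬ gives 1 − 0.52 = 0.48
~~A: Łukasiewicz ¬ gives 1 − 0.48 = 0.52
((A & A) & ~~A) = min(0.52, 0.52) = 0.52
~A: Łukasiewicz ¬ gives 1 − 0.52 = 0.48
(~A -> A): min(1, 1 − 0.48 + 0.52) = 1
((~A -> A) | B) = max(1, 0.51) = 1
(((A & A) & ~~A) -> ((~A -> A) | B)): min(1, 1 − 0.52 + 1) = 1
(B -> A): min(1, 1 − 0.51 + 0.52) = 1
(B -> (B -> A)): min(1, 1 − 0.51 + 1) = 1
((((A & A) & ~~A) -> ((~A -> A) | B)) -> (B -> (B -> A))): min(1, 1 − 1 + 1) = 1

1.00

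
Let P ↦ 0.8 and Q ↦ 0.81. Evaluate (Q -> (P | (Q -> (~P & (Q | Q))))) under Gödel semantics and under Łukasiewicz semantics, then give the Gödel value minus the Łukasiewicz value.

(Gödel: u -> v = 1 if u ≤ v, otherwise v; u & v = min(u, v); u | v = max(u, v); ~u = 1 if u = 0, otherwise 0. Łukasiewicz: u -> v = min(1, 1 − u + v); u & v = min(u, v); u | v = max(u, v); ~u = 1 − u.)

Gödel evaluation:
  ~P: Gödel ¬ of 0.8 = 0 (operand ≠ 0)
  (Q | Q) = max(0.81, 0.81) = 0.81
  (~P & (Q | Q)) = min(0, 0.81) = 0
  (Q -> (~P & (Q | Q))): 0.81 > 0, so result = 0
  (P | (Q -> (~P & (Q | Q)))) = max(0.8, 0) = 0.8
  (Q -> (P | (Q -> (~P & (Q | Q))))): 0.81 > 0.8, so result = 0.8
  Gödel value = 0.8
Łukasiewicz evaluation:
  ~P: Łukasiewicz ¬ gives 1 − 0.8 = 0.2
  (Q | Q) = max(0.81, 0.81) = 0.81
  (~P & (Q | Q)) = min(0.2, 0.81) = 0.2
  (Q -> (~P & (Q | Q))): min(1, 1 − 0.81 + 0.2) = 0.39
  (P | (Q -> (~P & (Q | Q)))) = max(0.8, 0.39) = 0.8
  (Q -> (P | (Q -> (~P & (Q | Q))))): min(1, 1 − 0.81 + 0.8) = 0.99
  Łukasiewicz value = 0.99
Difference: 0.8 − 0.99 = -0.19

-0.19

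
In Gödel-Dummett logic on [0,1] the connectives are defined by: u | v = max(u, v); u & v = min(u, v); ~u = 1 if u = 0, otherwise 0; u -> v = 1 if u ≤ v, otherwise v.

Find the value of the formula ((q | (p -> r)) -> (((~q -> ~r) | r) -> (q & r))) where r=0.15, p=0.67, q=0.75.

0.15

(p -> r): 0.67 > 0.15, so result = 0.15
(q | (p -> r)) = max(0.75, 0.15) = 0.75
~q: Gödel ¬ of 0.75 = 0 (operand ≠ 0)
~r: Gödel ¬ of 0.15 = 0 (operand ≠ 0)
(~q -> ~r): 0 ≤ 0, so result = 1
((~q -> ~r) | r) = max(1, 0.15) = 1
(q & r) = min(0.75, 0.15) = 0.15
(((~q -> ~r) | r) -> (q & r)): 1 > 0.15, so result = 0.15
((q | (p -> r)) -> (((~q -> ~r) | r) -> (q & r))): 0.75 > 0.15, so result = 0.15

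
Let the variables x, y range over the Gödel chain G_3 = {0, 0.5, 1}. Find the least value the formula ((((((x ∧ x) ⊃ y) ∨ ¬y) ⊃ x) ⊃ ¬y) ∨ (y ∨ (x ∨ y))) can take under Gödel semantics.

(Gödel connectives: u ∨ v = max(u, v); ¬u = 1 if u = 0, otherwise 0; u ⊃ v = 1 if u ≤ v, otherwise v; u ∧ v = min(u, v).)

0.50

The minimum is attained at x = 0.5, y = 0.5:
  (x ∧ x) = min(0.5, 0.5) = 0.5
  ((x ∧ x) ⊃ y): 0.5 ≤ 0.5, so result = 1
  ¬y: Gödel ¬ of 0.5 = 0 (operand ≠ 0)
  (((x ∧ x) ⊃ y) ∨ ¬y) = max(1, 0) = 1
  ((((x ∧ x) ⊃ y) ∨ ¬y) ⊃ x): 1 > 0.5, so result = 0.5
  ¬y: Gödel ¬ of 0.5 = 0 (operand ≠ 0)
  (((((x ∧ x) ⊃ y) ∨ ¬y) ⊃ x) ⊃ ¬y): 0.5 > 0, so result = 0
  (x ∨ y) = max(0.5, 0.5) = 0.5
  (y ∨ (x ∨ y)) = max(0.5, 0.5) = 0.5
  ((((((x ∧ x) ⊃ y) ∨ ¬y) ⊃ x) ⊃ ¬y) ∨ (y ∨ (x ∨ y))) = max(0, 0.5) = 0.5
Checking all 9 assignments confirms none give a value below 0.50.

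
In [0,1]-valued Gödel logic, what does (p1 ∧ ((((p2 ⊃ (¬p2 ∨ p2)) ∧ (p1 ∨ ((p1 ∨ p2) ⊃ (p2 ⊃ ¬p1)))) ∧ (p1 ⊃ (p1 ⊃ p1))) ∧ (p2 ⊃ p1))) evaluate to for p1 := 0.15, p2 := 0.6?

¬p2: Gödel ¬ of 0.6 = 0 (operand ≠ 0)
(¬p2 ∨ p2) = max(0, 0.6) = 0.6
(p2 ⊃ (¬p2 ∨ p2)): 0.6 ≤ 0.6, so result = 1
(p1 ∨ p2) = max(0.15, 0.6) = 0.6
¬p1: Gödel ¬ of 0.15 = 0 (operand ≠ 0)
(p2 ⊃ ¬p1): 0.6 > 0, so result = 0
((p1 ∨ p2) ⊃ (p2 ⊃ ¬p1)): 0.6 > 0, so result = 0
(p1 ∨ ((p1 ∨ p2) ⊃ (p2 ⊃ ¬p1))) = max(0.15, 0) = 0.15
((p2 ⊃ (¬p2 ∨ p2)) ∧ (p1 ∨ ((p1 ∨ p2) ⊃ (p2 ⊃ ¬p1)))) = min(1, 0.15) = 0.15
(p1 ⊃ p1): 0.15 ≤ 0.15, so result = 1
(p1 ⊃ (p1 ⊃ p1)): 0.15 ≤ 1, so result = 1
(((p2 ⊃ (¬p2 ∨ p2)) ∧ (p1 ∨ ((p1 ∨ p2) ⊃ (p2 ⊃ ¬p1)))) ∧ (p1 ⊃ (p1 ⊃ p1))) = min(0.15, 1) = 0.15
(p2 ⊃ p1): 0.6 > 0.15, so result = 0.15
((((p2 ⊃ (¬p2 ∨ p2)) ∧ (p1 ∨ ((p1 ∨ p2) ⊃ (p2 ⊃ ¬p1)))) ∧ (p1 ⊃ (p1 ⊃ p1))) ∧ (p2 ⊃ p1)) = min(0.15, 0.15) = 0.15
(p1 ∧ ((((p2 ⊃ (¬p2 ∨ p2)) ∧ (p1 ∨ ((p1 ∨ p2) ⊃ (p2 ⊃ ¬p1)))) ∧ (p1 ⊃ (p1 ⊃ p1))) ∧ (p2 ⊃ p1))) = min(0.15, 0.15) = 0.15

0.15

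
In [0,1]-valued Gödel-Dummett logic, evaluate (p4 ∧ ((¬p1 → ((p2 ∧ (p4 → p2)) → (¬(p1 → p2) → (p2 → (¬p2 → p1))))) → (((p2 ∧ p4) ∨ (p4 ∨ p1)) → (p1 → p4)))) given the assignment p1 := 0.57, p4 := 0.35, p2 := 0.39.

¬p1: Gödel ¬ of 0.57 = 0 (operand ≠ 0)
(p4 → p2): 0.35 ≤ 0.39, so result = 1
(p2 ∧ (p4 → p2)) = min(0.39, 1) = 0.39
(p1 → p2): 0.57 > 0.39, so result = 0.39
¬(p1 → p2): Gödel ¬ of 0.39 = 0 (operand ≠ 0)
¬p2: Gödel ¬ of 0.39 = 0 (operand ≠ 0)
(¬p2 → p1): 0 ≤ 0.57, so result = 1
(p2 → (¬p2 → p1)): 0.39 ≤ 1, so result = 1
(¬(p1 → p2) → (p2 → (¬p2 → p1))): 0 ≤ 1, so result = 1
((p2 ∧ (p4 → p2)) → (¬(p1 → p2) → (p2 → (¬p2 → p1)))): 0.39 ≤ 1, so result = 1
(¬p1 → ((p2 ∧ (p4 → p2)) → (¬(p1 → p2) → (p2 → (¬p2 → p1))))): 0 ≤ 1, so result = 1
(p2 ∧ p4) = min(0.39, 0.35) = 0.35
(p4 ∨ p1) = max(0.35, 0.57) = 0.57
((p2 ∧ p4) ∨ (p4 ∨ p1)) = max(0.35, 0.57) = 0.57
(p1 → p4): 0.57 > 0.35, so result = 0.35
(((p2 ∧ p4) ∨ (p4 ∨ p1)) → (p1 → p4)): 0.57 > 0.35, so result = 0.35
((¬p1 → ((p2 ∧ (p4 → p2)) → (¬(p1 → p2) → (p2 → (¬p2 → p1))))) → (((p2 ∧ p4) ∨ (p4 ∨ p1)) → (p1 → p4))): 1 > 0.35, so result = 0.35
(p4 ∧ ((¬p1 → ((p2 ∧ (p4 → p2)) → (¬(p1 → p2) → (p2 → (¬p2 → p1))))) → (((p2 ∧ p4) ∨ (p4 ∨ p1)) → (p1 → p4)))) = min(0.35, 0.35) = 0.35

0.35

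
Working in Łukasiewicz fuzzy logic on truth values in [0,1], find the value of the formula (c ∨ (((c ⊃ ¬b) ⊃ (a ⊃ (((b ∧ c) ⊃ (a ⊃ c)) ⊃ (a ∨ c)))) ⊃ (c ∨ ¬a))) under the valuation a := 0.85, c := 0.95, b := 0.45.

¬b: Łukasiewicz ¬ gives 1 − 0.45 = 0.55
(c ⊃ ¬b): min(1, 1 − 0.95 + 0.55) = 0.6
(b ∧ c) = min(0.45, 0.95) = 0.45
(a ⊃ c): min(1, 1 − 0.85 + 0.95) = 1
((b ∧ c) ⊃ (a ⊃ c)): min(1, 1 − 0.45 + 1) = 1
(a ∨ c) = max(0.85, 0.95) = 0.95
(((b ∧ c) ⊃ (a ⊃ c)) ⊃ (a ∨ c)): min(1, 1 − 1 + 0.95) = 0.95
(a ⊃ (((b ∧ c) ⊃ (a ⊃ c)) ⊃ (a ∨ c))): min(1, 1 − 0.85 + 0.95) = 1
((c ⊃ ¬b) ⊃ (a ⊃ (((b ∧ c) ⊃ (a ⊃ c)) ⊃ (a ∨ c)))): min(1, 1 − 0.6 + 1) = 1
¬a: Łukasiewicz ¬ gives 1 − 0.85 = 0.15
(c ∨ ¬a) = max(0.95, 0.15) = 0.95
(((c ⊃ ¬b) ⊃ (a ⊃ (((b ∧ c) ⊃ (a ⊃ c)) ⊃ (a ∨ c)))) ⊃ (c ∨ ¬a)): min(1, 1 − 1 + 0.95) = 0.95
(c ∨ (((c ⊃ ¬b) ⊃ (a ⊃ (((b ∧ c) ⊃ (a ⊃ c)) ⊃ (a ∨ c)))) ⊃ (c ∨ ¬a))) = max(0.95, 0.95) = 0.95

0.95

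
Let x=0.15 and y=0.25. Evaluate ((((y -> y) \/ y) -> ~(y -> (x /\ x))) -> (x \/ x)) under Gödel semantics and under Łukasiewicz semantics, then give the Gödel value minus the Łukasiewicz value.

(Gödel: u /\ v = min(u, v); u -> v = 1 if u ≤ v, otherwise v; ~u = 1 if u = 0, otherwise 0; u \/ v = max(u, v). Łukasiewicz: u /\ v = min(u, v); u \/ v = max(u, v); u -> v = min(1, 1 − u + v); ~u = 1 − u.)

Gödel evaluation:
  (y -> y): 0.25 ≤ 0.25, so result = 1
  ((y -> y) \/ y) = max(1, 0.25) = 1
  (x /\ x) = min(0.15, 0.15) = 0.15
  (y -> (x /\ x)): 0.25 > 0.15, so result = 0.15
  ~(y -> (x /\ x)): Gödel ¬ of 0.15 = 0 (operand ≠ 0)
  (((y -> y) \/ y) -> ~(y -> (x /\ x))): 1 > 0, so result = 0
  (x \/ x) = max(0.15, 0.15) = 0.15
  ((((y -> y) \/ y) -> ~(y -> (x /\ x))) -> (x \/ x)): 0 ≤ 0.15, so result = 1
  Gödel value = 1
Łukasiewicz evaluation:
  (y -> y): min(1, 1 − 0.25 + 0.25) = 1
  ((y -> y) \/ y) = max(1, 0.25) = 1
  (x /\ x) = min(0.15, 0.15) = 0.15
  (y -> (x /\ x)): min(1, 1 − 0.25 + 0.15) = 0.9
  ~(y -> (x /\ x)): Łukasiewicz ¬ gives 1 − 0.9 = 0.1
  (((y -> y) \/ y) -> ~(y -> (x /\ x))): min(1, 1 − 1 + 0.1) = 0.1
  (x \/ x) = max(0.15, 0.15) = 0.15
  ((((y -> y) \/ y) -> ~(y -> (x /\ x))) -> (x \/ x)): min(1, 1 − 0.1 + 0.15) = 1
  Łukasiewicz value = 1
Difference: 1 − 1 = 0.00

0.00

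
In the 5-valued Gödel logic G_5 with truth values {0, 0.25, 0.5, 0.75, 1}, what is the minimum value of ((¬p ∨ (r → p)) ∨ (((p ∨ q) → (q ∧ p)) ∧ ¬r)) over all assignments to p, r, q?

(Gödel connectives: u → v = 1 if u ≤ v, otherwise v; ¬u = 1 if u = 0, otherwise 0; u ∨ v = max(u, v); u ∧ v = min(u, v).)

0.25

The minimum is attained at p = 0.25, r = 0.5, q = 0:
  ¬p: Gödel ¬ of 0.25 = 0 (operand ≠ 0)
  (r → p): 0.5 > 0.25, so result = 0.25
  (¬p ∨ (r → p)) = max(0, 0.25) = 0.25
  (p ∨ q) = max(0.25, 0) = 0.25
  (q ∧ p) = min(0, 0.25) = 0
  ((p ∨ q) → (q ∧ p)): 0.25 > 0, so result = 0
  ¬r: Gödel ¬ of 0.5 = 0 (operand ≠ 0)
  (((p ∨ q) → (q ∧ p)) ∧ ¬r) = min(0, 0) = 0
  ((¬p ∨ (r → p)) ∨ (((p ∨ q) → (q ∧ p)) ∧ ¬r)) = max(0.25, 0) = 0.25
Checking all 125 assignments confirms none give a value below 0.25.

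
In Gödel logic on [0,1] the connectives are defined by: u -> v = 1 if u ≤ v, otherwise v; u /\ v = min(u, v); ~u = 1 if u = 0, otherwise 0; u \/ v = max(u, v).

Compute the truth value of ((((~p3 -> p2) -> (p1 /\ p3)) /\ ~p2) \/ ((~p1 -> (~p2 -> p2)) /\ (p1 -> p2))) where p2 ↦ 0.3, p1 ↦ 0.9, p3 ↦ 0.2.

0.30

~p3: Gödel ¬ of 0.2 = 0 (operand ≠ 0)
(~p3 -> p2): 0 ≤ 0.3, so result = 1
(p1 /\ p3) = min(0.9, 0.2) = 0.2
((~p3 -> p2) -> (p1 /\ p3)): 1 > 0.2, so result = 0.2
~p2: Gödel ¬ of 0.3 = 0 (operand ≠ 0)
(((~p3 -> p2) -> (p1 /\ p3)) /\ ~p2) = min(0.2, 0) = 0
~p1: Gödel ¬ of 0.9 = 0 (operand ≠ 0)
~p2: Gödel ¬ of 0.3 = 0 (operand ≠ 0)
(~p2 -> p2): 0 ≤ 0.3, so result = 1
(~p1 -> (~p2 -> p2)): 0 ≤ 1, so result = 1
(p1 -> p2): 0.9 > 0.3, so result = 0.3
((~p1 -> (~p2 -> p2)) /\ (p1 -> p2)) = min(1, 0.3) = 0.3
((((~p3 -> p2) -> (p1 /\ p3)) /\ ~p2) \/ ((~p1 -> (~p2 -> p2)) /\ (p1 -> p2))) = max(0, 0.3) = 0.3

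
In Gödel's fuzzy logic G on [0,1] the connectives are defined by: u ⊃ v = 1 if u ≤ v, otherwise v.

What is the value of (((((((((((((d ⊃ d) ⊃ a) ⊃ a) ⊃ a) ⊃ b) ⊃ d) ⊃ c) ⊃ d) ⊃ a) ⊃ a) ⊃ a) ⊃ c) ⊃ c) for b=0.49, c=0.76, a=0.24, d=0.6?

0.76

(d ⊃ d): 0.6 ≤ 0.6, so result = 1
((d ⊃ d) ⊃ a): 1 > 0.24, so result = 0.24
(((d ⊃ d) ⊃ a) ⊃ a): 0.24 ≤ 0.24, so result = 1
((((d ⊃ d) ⊃ a) ⊃ a) ⊃ a): 1 > 0.24, so result = 0.24
(((((d ⊃ d) ⊃ a) ⊃ a) ⊃ a) ⊃ b): 0.24 ≤ 0.49, so result = 1
((((((d ⊃ d) ⊃ a) ⊃ a) ⊃ a) ⊃ b) ⊃ d): 1 > 0.6, so result = 0.6
(((((((d ⊃ d) ⊃ a) ⊃ a) ⊃ a) ⊃ b) ⊃ d) ⊃ c): 0.6 ≤ 0.76, so result = 1
((((((((d ⊃ d) ⊃ a) ⊃ a) ⊃ a) ⊃ b) ⊃ d) ⊃ c) ⊃ d): 1 > 0.6, so result = 0.6
(((((((((d ⊃ d) ⊃ a) ⊃ a) ⊃ a) ⊃ b) ⊃ d) ⊃ c) ⊃ d) ⊃ a): 0.6 > 0.24, so result = 0.24
((((((((((d ⊃ d) ⊃ a) ⊃ a) ⊃ a) ⊃ b) ⊃ d) ⊃ c) ⊃ d) ⊃ a) ⊃ a): 0.24 ≤ 0.24, so result = 1
(((((((((((d ⊃ d) ⊃ a) ⊃ a) ⊃ a) ⊃ b) ⊃ d) ⊃ c) ⊃ d) ⊃ a) ⊃ a) ⊃ a): 1 > 0.24, so result = 0.24
((((((((((((d ⊃ d) ⊃ a) ⊃ a) ⊃ a) ⊃ b) ⊃ d) ⊃ c) ⊃ d) ⊃ a) ⊃ a) ⊃ a) ⊃ c): 0.24 ≤ 0.76, so result = 1
(((((((((((((d ⊃ d) ⊃ a) ⊃ a) ⊃ a) ⊃ b) ⊃ d) ⊃ c) ⊃ d) ⊃ a) ⊃ a) ⊃ a) ⊃ c) ⊃ c): 1 > 0.76, so result = 0.76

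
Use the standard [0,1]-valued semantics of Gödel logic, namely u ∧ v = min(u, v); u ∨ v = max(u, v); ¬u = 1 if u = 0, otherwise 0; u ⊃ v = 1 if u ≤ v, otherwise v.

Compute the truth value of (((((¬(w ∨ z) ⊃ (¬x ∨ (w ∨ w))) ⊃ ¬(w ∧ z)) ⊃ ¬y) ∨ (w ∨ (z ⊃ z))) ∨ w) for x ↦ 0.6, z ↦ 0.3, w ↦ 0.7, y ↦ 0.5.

(w ∨ z) = max(0.7, 0.3) = 0.7
¬(w ∨ z): Gödel ¬ of 0.7 = 0 (operand ≠ 0)
¬x: Gödel ¬ of 0.6 = 0 (operand ≠ 0)
(w ∨ w) = max(0.7, 0.7) = 0.7
(¬x ∨ (w ∨ w)) = max(0, 0.7) = 0.7
(¬(w ∨ z) ⊃ (¬x ∨ (w ∨ w))): 0 ≤ 0.7, so result = 1
(w ∧ z) = min(0.7, 0.3) = 0.3
¬(w ∧ z): Gödel ¬ of 0.3 = 0 (operand ≠ 0)
((¬(w ∨ z) ⊃ (¬x ∨ (w ∨ w))) ⊃ ¬(w ∧ z)): 1 > 0, so result = 0
¬y: Gödel ¬ of 0.5 = 0 (operand ≠ 0)
(((¬(w ∨ z) ⊃ (¬x ∨ (w ∨ w))) ⊃ ¬(w ∧ z)) ⊃ ¬y): 0 ≤ 0, so result = 1
(z ⊃ z): 0.3 ≤ 0.3, so result = 1
(w ∨ (z ⊃ z)) = max(0.7, 1) = 1
((((¬(w ∨ z) ⊃ (¬x ∨ (w ∨ w))) ⊃ ¬(w ∧ z)) ⊃ ¬y) ∨ (w ∨ (z ⊃ z))) = max(1, 1) = 1
(((((¬(w ∨ z) ⊃ (¬x ∨ (w ∨ w))) ⊃ ¬(w ∧ z)) ⊃ ¬y) ∨ (w ∨ (z ⊃ z))) ∨ w) = max(1, 0.7) = 1

1.00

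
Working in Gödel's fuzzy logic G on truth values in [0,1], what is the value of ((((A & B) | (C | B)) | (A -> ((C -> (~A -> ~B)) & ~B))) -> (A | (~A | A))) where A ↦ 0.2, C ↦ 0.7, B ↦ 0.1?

(A & B) = min(0.2, 0.1) = 0.1
(C | B) = max(0.7, 0.1) = 0.7
((A & B) | (C | B)) = max(0.1, 0.7) = 0.7
~A: Gödel ¬ of 0.2 = 0 (operand ≠ 0)
~B: Gödel ¬ of 0.1 = 0 (operand ≠ 0)
(~A -> ~B): 0 ≤ 0, so result = 1
(C -> (~A -> ~B)): 0.7 ≤ 1, so result = 1
~B: Gödel ¬ of 0.1 = 0 (operand ≠ 0)
((C -> (~A -> ~B)) & ~B) = min(1, 0) = 0
(A -> ((C -> (~A -> ~B)) & ~B)): 0.2 > 0, so result = 0
(((A & B) | (C | B)) | (A -> ((C -> (~A -> ~B)) & ~B))) = max(0.7, 0) = 0.7
~A: Gödel ¬ of 0.2 = 0 (operand ≠ 0)
(~A | A) = max(0, 0.2) = 0.2
(A | (~A | A)) = max(0.2, 0.2) = 0.2
((((A & B) | (C | B)) | (A -> ((C -> (~A -> ~B)) & ~B))) -> (A | (~A | A))): 0.7 > 0.2, so result = 0.2

0.20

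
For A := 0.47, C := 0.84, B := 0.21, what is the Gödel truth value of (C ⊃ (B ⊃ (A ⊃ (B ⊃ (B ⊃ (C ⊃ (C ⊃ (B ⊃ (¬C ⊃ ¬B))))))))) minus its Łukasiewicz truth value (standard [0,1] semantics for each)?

Gödel evaluation:
  ¬C: Gödel ¬ of 0.84 = 0 (operand ≠ 0)
  ¬B: Gödel ¬ of 0.21 = 0 (operand ≠ 0)
  (¬C ⊃ ¬B): 0 ≤ 0, so result = 1
  (B ⊃ (¬C ⊃ ¬B)): 0.21 ≤ 1, so result = 1
  (C ⊃ (B ⊃ (¬C ⊃ ¬B))): 0.84 ≤ 1, so result = 1
  (C ⊃ (C ⊃ (B ⊃ (¬C ⊃ ¬B)))): 0.84 ≤ 1, so result = 1
  (B ⊃ (C ⊃ (C ⊃ (B ⊃ (¬C ⊃ ¬B))))): 0.21 ≤ 1, so result = 1
  (B ⊃ (B ⊃ (C ⊃ (C ⊃ (B ⊃ (¬C ⊃ ¬B)))))): 0.21 ≤ 1, so result = 1
  (A ⊃ (B ⊃ (B ⊃ (C ⊃ (C ⊃ (B ⊃ (¬C ⊃ ¬B))))))): 0.47 ≤ 1, so result = 1
  (B ⊃ (A ⊃ (B ⊃ (B ⊃ (C ⊃ (C ⊃ (B ⊃ (¬C ⊃ ¬B)))))))): 0.21 ≤ 1, so result = 1
  (C ⊃ (B ⊃ (A ⊃ (B ⊃ (B ⊃ (C ⊃ (C ⊃ (B ⊃ (¬C ⊃ ¬B))))))))): 0.84 ≤ 1, so result = 1
  Gödel value = 1
Łukasiewicz evaluation:
  ¬C: Łukasiewicz ¬ gives 1 − 0.84 = 0.16
  ¬B: Łukasiewicz ¬ gives 1 − 0.21 = 0.79
  (¬C ⊃ ¬B): min(1, 1 − 0.16 + 0.79) = 1
  (B ⊃ (¬C ⊃ ¬B)): min(1, 1 − 0.21 + 1) = 1
  (C ⊃ (B ⊃ (¬C ⊃ ¬B))): min(1, 1 − 0.84 + 1) = 1
  (C ⊃ (C ⊃ (B ⊃ (¬C ⊃ ¬B)))): min(1, 1 − 0.84 + 1) = 1
  (B ⊃ (C ⊃ (C ⊃ (B ⊃ (¬C ⊃ ¬B))))): min(1, 1 − 0.21 + 1) = 1
  (B ⊃ (B ⊃ (C ⊃ (C ⊃ (B ⊃ (¬C ⊃ ¬B)))))): min(1, 1 − 0.21 + 1) = 1
  (A ⊃ (B ⊃ (B ⊃ (C ⊃ (C ⊃ (B ⊃ (¬C ⊃ ¬B))))))): min(1, 1 − 0.47 + 1) = 1
  (B ⊃ (A ⊃ (B ⊃ (B ⊃ (C ⊃ (C ⊃ (B ⊃ (¬C ⊃ ¬B)))))))): min(1, 1 − 0.21 + 1) = 1
  (C ⊃ (B ⊃ (A ⊃ (B ⊃ (B ⊃ (C ⊃ (C ⊃ (B ⊃ (¬C ⊃ ¬B))))))))): min(1, 1 − 0.84 + 1) = 1
  Łukasiewicz value = 1
Difference: 1 − 1 = 0.00

0.00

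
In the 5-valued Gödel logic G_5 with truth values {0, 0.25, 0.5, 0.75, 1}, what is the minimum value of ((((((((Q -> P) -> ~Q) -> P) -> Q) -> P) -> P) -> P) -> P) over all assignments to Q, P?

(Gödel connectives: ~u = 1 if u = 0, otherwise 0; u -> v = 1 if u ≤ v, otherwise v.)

The minimum is attained at Q = 0, P = 0.25:
  (Q -> P): 0 ≤ 0.25, so result = 1
  ~Q: Gödel ¬ of 0 = 1 (operand is 0)
  ((Q -> P) -> ~Q): 1 ≤ 1, so result = 1
  (((Q -> P) -> ~Q) -> P): 1 > 0.25, so result = 0.25
  ((((Q -> P) -> ~Q) -> P) -> Q): 0.25 > 0, so result = 0
  (((((Q -> P) -> ~Q) -> P) -> Q) -> P): 0 ≤ 0.25, so result = 1
  ((((((Q -> P) -> ~Q) -> P) -> Q) -> P) -> P): 1 > 0.25, so result = 0.25
  (((((((Q -> P) -> ~Q) -> P) -> Q) -> P) -> P) -> P): 0.25 ≤ 0.25, so result = 1
  ((((((((Q -> P) -> ~Q) -> P) -> Q) -> P) -> P) -> P) -> P): 1 > 0.25, so result = 0.25
Checking all 25 assignments confirms none give a value below 0.25.

0.25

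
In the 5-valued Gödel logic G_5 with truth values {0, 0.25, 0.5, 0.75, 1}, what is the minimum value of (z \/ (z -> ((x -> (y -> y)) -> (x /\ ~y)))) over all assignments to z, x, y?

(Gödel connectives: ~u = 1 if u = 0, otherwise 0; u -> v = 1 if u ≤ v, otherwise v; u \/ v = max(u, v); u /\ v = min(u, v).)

0.25

The minimum is attained at z = 0.25, x = 0, y = 0:
  (y -> y): 0 ≤ 0, so result = 1
  (x -> (y -> y)): 0 ≤ 1, so result = 1
  ~y: Gödel ¬ of 0 = 1 (operand is 0)
  (x /\ ~y) = min(0, 1) = 0
  ((x -> (y -> y)) -> (x /\ ~y)): 1 > 0, so result = 0
  (z -> ((x -> (y -> y)) -> (x /\ ~y))): 0.25 > 0, so result = 0
  (z \/ (z -> ((x -> (y -> y)) -> (x /\ ~y)))) = max(0.25, 0) = 0.25
Checking all 125 assignments confirms none give a value below 0.25.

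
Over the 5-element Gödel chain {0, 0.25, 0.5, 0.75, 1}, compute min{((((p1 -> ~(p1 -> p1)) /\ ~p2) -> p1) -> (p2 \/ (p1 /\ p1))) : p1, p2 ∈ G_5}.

0.25

The minimum is attained at p1 = 0, p2 = 0.25:
  (p1 -> p1): 0 ≤ 0, so result = 1
  ~(p1 -> p1): Gödel ¬ of 1 = 0 (operand ≠ 0)
  (p1 -> ~(p1 -> p1)): 0 ≤ 0, so result = 1
  ~p2: Gödel ¬ of 0.25 = 0 (operand ≠ 0)
  ((p1 -> ~(p1 -> p1)) /\ ~p2) = min(1, 0) = 0
  (((p1 -> ~(p1 -> p1)) /\ ~p2) -> p1): 0 ≤ 0, so result = 1
  (p1 /\ p1) = min(0, 0) = 0
  (p2 \/ (p1 /\ p1)) = max(0.25, 0) = 0.25
  ((((p1 -> ~(p1 -> p1)) /\ ~p2) -> p1) -> (p2 \/ (p1 /\ p1))): 1 > 0.25, so result = 0.25
Checking all 25 assignments confirms none give a value below 0.25.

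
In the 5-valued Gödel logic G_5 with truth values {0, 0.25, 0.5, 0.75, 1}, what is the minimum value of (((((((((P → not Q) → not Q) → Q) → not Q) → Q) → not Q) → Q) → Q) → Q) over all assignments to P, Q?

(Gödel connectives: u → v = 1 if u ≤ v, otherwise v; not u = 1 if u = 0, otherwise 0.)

0.00

The minimum is attained at P = 0, Q = 0:
  not Q: Gödel ¬ of 0 = 1 (operand is 0)
  (P → not Q): 0 ≤ 1, so result = 1
  not Q: Gödel ¬ of 0 = 1 (operand is 0)
  ((P → not Q) → not Q): 1 ≤ 1, so result = 1
  (((P → not Q) → not Q) → Q): 1 > 0, so result = 0
  not Q: Gödel ¬ of 0 = 1 (operand is 0)
  ((((P → not Q) → not Q) → Q) → not Q): 0 ≤ 1, so result = 1
  (((((P → not Q) → not Q) → Q) → not Q) → Q): 1 > 0, so result = 0
  not Q: Gödel ¬ of 0 = 1 (operand is 0)
  ((((((P → not Q) → not Q) → Q) → not Q) → Q) → not Q): 0 ≤ 1, so result = 1
  (((((((P → not Q) → not Q) → Q) → not Q) → Q) → not Q) → Q): 1 > 0, so result = 0
  ((((((((P → not Q) → not Q) → Q) → not Q) → Q) → not Q) → Q) → Q): 0 ≤ 0, so result = 1
  (((((((((P → not Q) → not Q) → Q) → not Q) → Q) → not Q) → Q) → Q) → Q): 1 > 0, so result = 0
Checking all 25 assignments confirms none give a value below 0.00.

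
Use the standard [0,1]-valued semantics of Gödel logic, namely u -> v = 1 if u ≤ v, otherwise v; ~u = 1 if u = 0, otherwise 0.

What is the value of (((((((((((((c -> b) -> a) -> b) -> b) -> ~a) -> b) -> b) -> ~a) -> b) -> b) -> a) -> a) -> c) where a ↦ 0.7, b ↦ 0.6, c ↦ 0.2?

0.20

(c -> b): 0.2 ≤ 0.6, so result = 1
((c -> b) -> a): 1 > 0.7, so result = 0.7
(((c -> b) -> a) -> b): 0.7 > 0.6, so result = 0.6
((((c -> b) -> a) -> b) -> b): 0.6 ≤ 0.6, so result = 1
~a: Gödel ¬ of 0.7 = 0 (operand ≠ 0)
(((((c -> b) -> a) -> b) -> b) -> ~a): 1 > 0, so result = 0
((((((c -> b) -> a) -> b) -> b) -> ~a) -> b): 0 ≤ 0.6, so result = 1
(((((((c -> b) -> a) -> b) -> b) -> ~a) -> b) -> b): 1 > 0.6, so result = 0.6
~a: Gödel ¬ of 0.7 = 0 (operand ≠ 0)
((((((((c -> b) -> a) -> b) -> b) -> ~a) -> b) -> b) -> ~a): 0.6 > 0, so result = 0
(((((((((c -> b) -> a) -> b) -> b) -> ~a) -> b) -> b) -> ~a) -> b): 0 ≤ 0.6, so result = 1
((((((((((c -> b) -> a) -> b) -> b) -> ~a) -> b) -> b) -> ~a) -> b) -> b): 1 > 0.6, so result = 0.6
(((((((((((c -> b) -> a) -> b) -> b) -> ~a) -> b) -> b) -> ~a) -> b) -> b) -> a): 0.6 ≤ 0.7, so result = 1
((((((((((((c -> b) -> a) -> b) -> b) -> ~a) -> b) -> b) -> ~a) -> b) -> b) -> a) -> a): 1 > 0.7, so result = 0.7
(((((((((((((c -> b) -> a) -> b) -> b) -> ~a) -> b) -> b) -> ~a) -> b) -> b) -> a) -> a) -> c): 0.7 > 0.2, so result = 0.2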